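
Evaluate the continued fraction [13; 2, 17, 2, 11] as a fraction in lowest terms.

11153/827

Fold from the inside: start with 11/1.
  2 + 1/11 = 23/11
  17 + 11/23 = 402/23
  2 + 23/402 = 827/402
  13 + 402/827 = 11153/827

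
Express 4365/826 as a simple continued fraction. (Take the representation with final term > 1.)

4365 = 5·826 + 235
826 = 3·235 + 121
235 = 1·121 + 114
121 = 1·114 + 7
114 = 16·7 + 2
7 = 3·2 + 1
2 = 2·1 + 0  (stop)
So 4365/826 = [5; 3, 1, 1, 16, 3, 2].

[5; 3, 1, 1, 16, 3, 2]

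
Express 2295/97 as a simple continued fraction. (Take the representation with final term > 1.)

[23; 1, 1, 1, 15, 2]

2295 = 23×97 + 64
97 = 1×64 + 33
64 = 1×33 + 31
33 = 1×31 + 2
31 = 15×2 + 1
2 = 2×1 + 0  (stop)
So 2295/97 = [23; 1, 1, 1, 15, 2].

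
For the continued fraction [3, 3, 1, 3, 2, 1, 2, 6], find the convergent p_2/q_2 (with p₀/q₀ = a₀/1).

13/4

Using pₖ = aₖpₖ₋₁ + pₖ₋₂, qₖ = aₖqₖ₋₁ + qₖ₋₂ (with p₋₁=1, p₋₂=0, q₋₁=0, q₋₂=1):
  k=0: a=3, p=3, q=1
  k=1: a=3, p=10, q=3
  k=2: a=1, p=13, q=4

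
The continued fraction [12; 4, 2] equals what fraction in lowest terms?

110/9

Fold from the inside: start with 2/1.
  4 + 1/2 = 9/2
  12 + 2/9 = 110/9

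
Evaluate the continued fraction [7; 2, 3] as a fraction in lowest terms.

52/7

Using pₖ = aₖpₖ₋₁ + pₖ₋₂ and qₖ = aₖqₖ₋₁ + qₖ₋₂:
  k=0: a=7, p=7, q=1
  k=1: a=2, p=15, q=2
  k=2: a=3, p=52, q=7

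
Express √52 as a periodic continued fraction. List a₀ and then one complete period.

a₀ = ⌊√52⌋ = 7.
With m₀=0, d₀=1 and mₖ₊₁ = dₖaₖ − mₖ, dₖ₊₁ = (n − mₖ₊₁²)/dₖ, aₖ₊₁ = ⌊(a₀+mₖ₊₁)/dₖ₊₁⌋:
  k=1: m=7, d=3, a=4
  k=2: m=5, d=9, a=1
  k=3: m=4, d=4, a=2
  k=4: m=4, d=9, a=1
  k=5: m=5, d=3, a=4
  k=6: m=7, d=1, a=14
d=1 and a=2a₀=14 at k=6, so the next step gives (m, d) = (7, 3) again — its k=1 value — and the period has length 6.

[7; 4, 1, 2, 1, 4, 14]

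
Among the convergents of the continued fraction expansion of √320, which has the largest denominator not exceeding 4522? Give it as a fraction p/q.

√320 = [17; 1, 7, 1, 34, …] (period length 4).
Convergents:
  p_0/q_0 = 17/1
  p_1/q_1 = 18/1
  p_2/q_2 = 143/8
  p_3/q_3 = 161/9
  p_4/q_4 = 5617/314
  p_5/q_5 = 5778/323
  p_6/q_6 = 46063/2575
  p_7/q_7 = 51841/2898
  p_8/q_8 = 1808657/101107
q_7 = 2898 ≤ 4522 < 101107 = q_8, so the answer is 51841/2898.

51841/2898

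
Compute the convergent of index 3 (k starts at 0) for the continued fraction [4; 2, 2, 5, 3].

Using pₖ = aₖpₖ₋₁ + pₖ₋₂, qₖ = aₖqₖ₋₁ + qₖ₋₂ (with p₋₁=1, p₋₂=0, q₋₁=0, q₋₂=1):
  k=0: a=4, p=4, q=1
  k=1: a=2, p=9, q=2
  k=2: a=2, p=22, q=5
  k=3: a=5, p=119, q=27

119/27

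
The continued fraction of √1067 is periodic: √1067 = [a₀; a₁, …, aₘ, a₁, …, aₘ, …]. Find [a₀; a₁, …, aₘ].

a₀ = ⌊√1067⌋ = 32.
With m₀=0, d₀=1 and mₖ₊₁ = dₖaₖ − mₖ, dₖ₊₁ = (n − mₖ₊₁²)/dₖ, aₖ₊₁ = ⌊(a₀+mₖ₊₁)/dₖ₊₁⌋:
  k=1: m=32, d=43, a=1
  k=2: m=11, d=22, a=1
  k=3: m=11, d=43, a=1
  k=4: m=32, d=1, a=64
d=1 and a=2a₀=64 at k=4, so the next step gives (m, d) = (32, 43) again — its k=1 value — and the period has length 4.

[32; 1, 1, 1, 64]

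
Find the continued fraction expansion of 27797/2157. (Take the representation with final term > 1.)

27797 = 12*2157 + 1913
2157 = 1*1913 + 244
1913 = 7*244 + 205
244 = 1*205 + 39
205 = 5*39 + 10
39 = 3*10 + 9
10 = 1*9 + 1
9 = 9*1 + 0  (stop)
So 27797/2157 = [12; 1, 7, 1, 5, 3, 1, 9].

[12; 1, 7, 1, 5, 3, 1, 9]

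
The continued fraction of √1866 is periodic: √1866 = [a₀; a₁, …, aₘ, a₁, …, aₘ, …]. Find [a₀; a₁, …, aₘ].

[43; 5, 14, 5, 86]

a₀ = ⌊√1866⌋ = 43.
With m₀=0, d₀=1 and mₖ₊₁ = dₖaₖ − mₖ, dₖ₊₁ = (n − mₖ₊₁²)/dₖ, aₖ₊₁ = ⌊(a₀+mₖ₊₁)/dₖ₊₁⌋:
  k=1: m=43, d=17, a=5
  k=2: m=42, d=6, a=14
  k=3: m=42, d=17, a=5
  k=4: m=43, d=1, a=86
d=1 and a=2a₀=86 at k=4, so the next step gives (m, d) = (43, 17) again — its k=1 value — and the period has length 4.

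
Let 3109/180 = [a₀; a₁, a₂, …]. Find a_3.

3109 = 17·180 + 49   →  a_0 = 17
180 = 3·49 + 33   →  a_1 = 3
49 = 1·33 + 16   →  a_2 = 1
33 = 2·16 + 1   →  a_3 = 2

2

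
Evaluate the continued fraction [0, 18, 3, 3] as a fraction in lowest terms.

Fold from the inside: start with 3/1.
  3 + 1/3 = 10/3
  18 + 3/10 = 183/10
  0 + 10/183 = 10/183

10/183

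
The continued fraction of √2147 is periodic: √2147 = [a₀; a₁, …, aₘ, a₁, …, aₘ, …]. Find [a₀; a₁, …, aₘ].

[46; 2, 1, 45, 1, 2, 92]

a₀ = ⌊√2147⌋ = 46.
With m₀=0, d₀=1 and mₖ₊₁ = dₖaₖ − mₖ, dₖ₊₁ = (n − mₖ₊₁²)/dₖ, aₖ₊₁ = ⌊(a₀+mₖ₊₁)/dₖ₊₁⌋:
  k=1: m=46, d=31, a=2
  k=2: m=16, d=61, a=1
  k=3: m=45, d=2, a=45
  k=4: m=45, d=61, a=1
  k=5: m=16, d=31, a=2
  k=6: m=46, d=1, a=92
d=1 and a=2a₀=92 at k=6, so the next step gives (m, d) = (46, 31) again — its k=1 value — and the period has length 6.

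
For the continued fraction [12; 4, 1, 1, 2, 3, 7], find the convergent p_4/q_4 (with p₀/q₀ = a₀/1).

Using pₖ = aₖpₖ₋₁ + pₖ₋₂, qₖ = aₖqₖ₋₁ + qₖ₋₂ (with p₋₁=1, p₋₂=0, q₋₁=0, q₋₂=1):
  k=0: a=12, p=12, q=1
  k=1: a=4, p=49, q=4
  k=2: a=1, p=61, q=5
  k=3: a=1, p=110, q=9
  k=4: a=2, p=281, q=23

281/23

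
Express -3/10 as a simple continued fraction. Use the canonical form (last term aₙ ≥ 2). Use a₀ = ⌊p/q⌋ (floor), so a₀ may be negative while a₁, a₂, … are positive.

-3 = -1*10 + 7
10 = 1*7 + 3
7 = 2*3 + 1
3 = 3*1 + 0  (stop)
So -3/10 = [-1; 1, 2, 3].

[-1; 1, 2, 3]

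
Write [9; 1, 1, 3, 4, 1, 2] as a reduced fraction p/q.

995/104

Using pₖ = aₖpₖ₋₁ + pₖ₋₂ and qₖ = aₖqₖ₋₁ + qₖ₋₂:
  k=0: a=9, p=9, q=1
  k=1: a=1, p=10, q=1
  k=2: a=1, p=19, q=2
  k=3: a=3, p=67, q=7
  k=4: a=4, p=287, q=30
  k=5: a=1, p=354, q=37
  k=6: a=2, p=995, q=104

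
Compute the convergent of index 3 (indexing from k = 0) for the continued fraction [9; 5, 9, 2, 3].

Using pₖ = aₖpₖ₋₁ + pₖ₋₂, qₖ = aₖqₖ₋₁ + qₖ₋₂ (with p₋₁=1, p₋₂=0, q₋₁=0, q₋₂=1):
  k=0: a=9, p=9, q=1
  k=1: a=5, p=46, q=5
  k=2: a=9, p=423, q=46
  k=3: a=2, p=892, q=97

892/97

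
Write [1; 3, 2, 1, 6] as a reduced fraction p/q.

Fold from the inside: start with 6/1.
  1 + 1/6 = 7/6
  2 + 6/7 = 20/7
  3 + 7/20 = 67/20
  1 + 20/67 = 87/67

87/67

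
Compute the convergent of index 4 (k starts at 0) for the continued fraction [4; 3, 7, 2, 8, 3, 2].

Using pₖ = aₖpₖ₋₁ + pₖ₋₂, qₖ = aₖqₖ₋₁ + qₖ₋₂ (with p₋₁=1, p₋₂=0, q₋₁=0, q₋₂=1):
  k=0: a=4, p=4, q=1
  k=1: a=3, p=13, q=3
  k=2: a=7, p=95, q=22
  k=3: a=2, p=203, q=47
  k=4: a=8, p=1719, q=398

1719/398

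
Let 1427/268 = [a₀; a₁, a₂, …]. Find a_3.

2

1427 = 5·268 + 87   →  a_0 = 5
268 = 3·87 + 7   →  a_1 = 3
87 = 12·7 + 3   →  a_2 = 12
7 = 2·3 + 1   →  a_3 = 2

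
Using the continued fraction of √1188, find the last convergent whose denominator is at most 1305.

22714/659

√1188 = [34; 2, 7, 6, 7, 2, 68, …] (period length 6).
Convergents:
  p_0/q_0 = 34/1
  p_1/q_1 = 69/2
  p_2/q_2 = 517/15
  p_3/q_3 = 3171/92
  p_4/q_4 = 22714/659
  p_5/q_5 = 48599/1410
q_4 = 659 ≤ 1305 < 1410 = q_5, so the answer is 22714/659.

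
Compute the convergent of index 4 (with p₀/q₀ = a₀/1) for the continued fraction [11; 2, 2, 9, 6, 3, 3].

Using pₖ = aₖpₖ₋₁ + pₖ₋₂, qₖ = aₖqₖ₋₁ + qₖ₋₂ (with p₋₁=1, p₋₂=0, q₋₁=0, q₋₂=1):
  k=0: a=11, p=11, q=1
  k=1: a=2, p=23, q=2
  k=2: a=2, p=57, q=5
  k=3: a=9, p=536, q=47
  k=4: a=6, p=3273, q=287

3273/287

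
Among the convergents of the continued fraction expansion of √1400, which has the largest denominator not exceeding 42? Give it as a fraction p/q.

√1400 = [37; 2, 2, 2, 74, …] (period length 4).
Convergents:
  p_0/q_0 = 37/1
  p_1/q_1 = 75/2
  p_2/q_2 = 187/5
  p_3/q_3 = 449/12
  p_4/q_4 = 33413/893
q_3 = 12 ≤ 42 < 893 = q_4, so the answer is 449/12.

449/12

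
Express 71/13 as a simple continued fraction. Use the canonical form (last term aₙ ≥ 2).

[5; 2, 6]

71 = 5×13 + 6
13 = 2×6 + 1
6 = 6×1 + 0  (stop)
So 71/13 = [5; 2, 6].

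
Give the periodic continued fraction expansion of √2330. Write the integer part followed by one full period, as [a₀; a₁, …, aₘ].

a₀ = ⌊√2330⌋ = 48.
With m₀=0, d₀=1 and mₖ₊₁ = dₖaₖ − mₖ, dₖ₊₁ = (n − mₖ₊₁²)/dₖ, aₖ₊₁ = ⌊(a₀+mₖ₊₁)/dₖ₊₁⌋:
  k=1: m=48, d=26, a=3
  k=2: m=30, d=55, a=1
  k=3: m=25, d=31, a=2
  k=4: m=37, d=31, a=2
  k=5: m=25, d=55, a=1
  k=6: m=30, d=26, a=3
  k=7: m=48, d=1, a=96
d=1 and a=2a₀=96 at k=7, so the next step gives (m, d) = (48, 26) again — its k=1 value — and the period has length 7.

[48; 3, 1, 2, 2, 1, 3, 96]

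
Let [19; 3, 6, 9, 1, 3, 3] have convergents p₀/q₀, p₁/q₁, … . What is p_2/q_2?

367/19

Using pₖ = aₖpₖ₋₁ + pₖ₋₂, qₖ = aₖqₖ₋₁ + qₖ₋₂ (with p₋₁=1, p₋₂=0, q₋₁=0, q₋₂=1):
  k=0: a=19, p=19, q=1
  k=1: a=3, p=58, q=3
  k=2: a=6, p=367, q=19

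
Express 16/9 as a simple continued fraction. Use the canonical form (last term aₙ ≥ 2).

16 = 1·9 + 7
9 = 1·7 + 2
7 = 3·2 + 1
2 = 2·1 + 0  (stop)
So 16/9 = [1; 1, 3, 2].

[1; 1, 3, 2]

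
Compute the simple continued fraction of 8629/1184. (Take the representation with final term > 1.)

8629 = 7*1184 + 341
1184 = 3*341 + 161
341 = 2*161 + 19
161 = 8*19 + 9
19 = 2*9 + 1
9 = 9*1 + 0  (stop)
So 8629/1184 = [7; 3, 2, 8, 2, 9].

[7; 3, 2, 8, 2, 9]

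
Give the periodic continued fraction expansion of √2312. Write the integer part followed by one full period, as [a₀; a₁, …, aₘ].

a₀ = ⌊√2312⌋ = 48.
With m₀=0, d₀=1 and mₖ₊₁ = dₖaₖ − mₖ, dₖ₊₁ = (n − mₖ₊₁²)/dₖ, aₖ₊₁ = ⌊(a₀+mₖ₊₁)/dₖ₊₁⌋:
  k=1: m=48, d=8, a=12
  k=2: m=48, d=1, a=96
d=1 and a=2a₀=96 at k=2, so the next step gives (m, d) = (48, 8) again — its k=1 value — and the period has length 2.

[48; 12, 96]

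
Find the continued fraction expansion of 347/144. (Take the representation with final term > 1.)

[2; 2, 2, 3, 1, 2, 2]

347 = 2·144 + 59
144 = 2·59 + 26
59 = 2·26 + 7
26 = 3·7 + 5
7 = 1·5 + 2
5 = 2·2 + 1
2 = 2·1 + 0  (stop)
So 347/144 = [2; 2, 2, 3, 1, 2, 2].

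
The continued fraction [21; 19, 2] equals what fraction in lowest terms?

821/39

Fold from the inside: start with 2/1.
  19 + 1/2 = 39/2
  21 + 2/39 = 821/39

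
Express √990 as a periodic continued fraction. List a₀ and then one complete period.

a₀ = ⌊√990⌋ = 31.
With m₀=0, d₀=1 and mₖ₊₁ = dₖaₖ − mₖ, dₖ₊₁ = (n − mₖ₊₁²)/dₖ, aₖ₊₁ = ⌊(a₀+mₖ₊₁)/dₖ₊₁⌋:
  k=1: m=31, d=29, a=2
  k=2: m=27, d=9, a=6
  k=3: m=27, d=29, a=2
  k=4: m=31, d=1, a=62
d=1 and a=2a₀=62 at k=4, so the next step gives (m, d) = (31, 29) again — its k=1 value — and the period has length 4.

[31; 2, 6, 2, 62]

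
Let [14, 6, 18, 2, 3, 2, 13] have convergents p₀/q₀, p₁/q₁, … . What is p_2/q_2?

1544/109

Using pₖ = aₖpₖ₋₁ + pₖ₋₂, qₖ = aₖqₖ₋₁ + qₖ₋₂ (with p₋₁=1, p₋₂=0, q₋₁=0, q₋₂=1):
  k=0: a=14, p=14, q=1
  k=1: a=6, p=85, q=6
  k=2: a=18, p=1544, q=109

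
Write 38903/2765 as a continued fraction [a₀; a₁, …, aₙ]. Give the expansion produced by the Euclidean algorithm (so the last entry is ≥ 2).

[14; 14, 3, 15, 1, 3]

38903 = 14·2765 + 193
2765 = 14·193 + 63
193 = 3·63 + 4
63 = 15·4 + 3
4 = 1·3 + 1
3 = 3·1 + 0  (stop)
So 38903/2765 = [14; 14, 3, 15, 1, 3].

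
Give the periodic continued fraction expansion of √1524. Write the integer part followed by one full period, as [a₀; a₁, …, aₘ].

a₀ = ⌊√1524⌋ = 39.
With m₀=0, d₀=1 and mₖ₊₁ = dₖaₖ − mₖ, dₖ₊₁ = (n − mₖ₊₁²)/dₖ, aₖ₊₁ = ⌊(a₀+mₖ₊₁)/dₖ₊₁⌋:
  k=1: m=39, d=3, a=26
  k=2: m=39, d=1, a=78
d=1 and a=2a₀=78 at k=2, so the next step gives (m, d) = (39, 3) again — its k=1 value — and the period has length 2.

[39; 26, 78]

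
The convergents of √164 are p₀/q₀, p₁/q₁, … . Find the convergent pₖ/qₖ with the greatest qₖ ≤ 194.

√164 = [12; 1, 4, 6, 4, 1, 24, …] (period length 6).
Convergents:
  p_0/q_0 = 12/1
  p_1/q_1 = 13/1
  p_2/q_2 = 64/5
  p_3/q_3 = 397/31
  p_4/q_4 = 1652/129
  p_5/q_5 = 2049/160
  p_6/q_6 = 50828/3969
q_5 = 160 ≤ 194 < 3969 = q_6, so the answer is 2049/160.

2049/160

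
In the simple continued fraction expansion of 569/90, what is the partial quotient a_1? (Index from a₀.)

569 = 6·90 + 29   →  a_0 = 6
90 = 3·29 + 3   →  a_1 = 3

3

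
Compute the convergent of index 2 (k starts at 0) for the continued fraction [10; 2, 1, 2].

31/3

Using pₖ = aₖpₖ₋₁ + pₖ₋₂, qₖ = aₖqₖ₋₁ + qₖ₋₂ (with p₋₁=1, p₋₂=0, q₋₁=0, q₋₂=1):
  k=0: a=10, p=10, q=1
  k=1: a=2, p=21, q=2
  k=2: a=1, p=31, q=3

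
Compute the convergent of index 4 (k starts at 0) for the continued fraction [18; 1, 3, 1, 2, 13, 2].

Using pₖ = aₖpₖ₋₁ + pₖ₋₂, qₖ = aₖqₖ₋₁ + qₖ₋₂ (with p₋₁=1, p₋₂=0, q₋₁=0, q₋₂=1):
  k=0: a=18, p=18, q=1
  k=1: a=1, p=19, q=1
  k=2: a=3, p=75, q=4
  k=3: a=1, p=94, q=5
  k=4: a=2, p=263, q=14

263/14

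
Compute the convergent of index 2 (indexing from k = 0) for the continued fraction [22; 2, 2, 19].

112/5

Using pₖ = aₖpₖ₋₁ + pₖ₋₂, qₖ = aₖqₖ₋₁ + qₖ₋₂ (with p₋₁=1, p₋₂=0, q₋₁=0, q₋₂=1):
  k=0: a=22, p=22, q=1
  k=1: a=2, p=45, q=2
  k=2: a=2, p=112, q=5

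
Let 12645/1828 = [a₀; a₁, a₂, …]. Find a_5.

3

12645 = 6·1828 + 1677   →  a_0 = 6
1828 = 1·1677 + 151   →  a_1 = 1
1677 = 11·151 + 16   →  a_2 = 11
151 = 9·16 + 7   →  a_3 = 9
16 = 2·7 + 2   →  a_4 = 2
7 = 3·2 + 1   →  a_5 = 3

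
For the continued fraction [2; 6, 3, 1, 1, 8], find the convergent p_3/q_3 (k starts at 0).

Using pₖ = aₖpₖ₋₁ + pₖ₋₂, qₖ = aₖqₖ₋₁ + qₖ₋₂ (with p₋₁=1, p₋₂=0, q₋₁=0, q₋₂=1):
  k=0: a=2, p=2, q=1
  k=1: a=6, p=13, q=6
  k=2: a=3, p=41, q=19
  k=3: a=1, p=54, q=25

54/25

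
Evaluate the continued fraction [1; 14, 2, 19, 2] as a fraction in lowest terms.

Using pₖ = aₖpₖ₋₁ + pₖ₋₂ and qₖ = aₖqₖ₋₁ + qₖ₋₂:
  k=0: a=1, p=1, q=1
  k=1: a=14, p=15, q=14
  k=2: a=2, p=31, q=29
  k=3: a=19, p=604, q=565
  k=4: a=2, p=1239, q=1159

1239/1159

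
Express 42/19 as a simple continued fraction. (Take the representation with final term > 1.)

[2; 4, 1, 3]

42 = 2×19 + 4
19 = 4×4 + 3
4 = 1×3 + 1
3 = 3×1 + 0  (stop)
So 42/19 = [2; 4, 1, 3].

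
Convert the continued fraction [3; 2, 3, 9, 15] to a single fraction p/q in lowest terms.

3369/982

Using pₖ = aₖpₖ₋₁ + pₖ₋₂ and qₖ = aₖqₖ₋₁ + qₖ₋₂:
  k=0: a=3, p=3, q=1
  k=1: a=2, p=7, q=2
  k=2: a=3, p=24, q=7
  k=3: a=9, p=223, q=65
  k=4: a=15, p=3369, q=982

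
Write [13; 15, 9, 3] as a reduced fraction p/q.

Fold from the inside: start with 3/1.
  9 + 1/3 = 28/3
  15 + 3/28 = 423/28
  13 + 28/423 = 5527/423

5527/423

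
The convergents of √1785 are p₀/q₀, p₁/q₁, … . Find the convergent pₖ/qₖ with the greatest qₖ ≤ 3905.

√1785 = [42; 4, 84, …] (period length 2).
Convergents:
  p_0/q_0 = 42/1
  p_1/q_1 = 169/4
  p_2/q_2 = 14238/337
  p_3/q_3 = 57121/1352
  p_4/q_4 = 4812402/113905
q_3 = 1352 ≤ 3905 < 113905 = q_4, so the answer is 57121/1352.

57121/1352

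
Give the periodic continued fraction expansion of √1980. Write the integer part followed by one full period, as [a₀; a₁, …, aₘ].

a₀ = ⌊√1980⌋ = 44.
With m₀=0, d₀=1 and mₖ₊₁ = dₖaₖ − mₖ, dₖ₊₁ = (n − mₖ₊₁²)/dₖ, aₖ₊₁ = ⌊(a₀+mₖ₊₁)/dₖ₊₁⌋:
  k=1: m=44, d=44, a=2
  k=2: m=44, d=1, a=88
d=1 and a=2a₀=88 at k=2, so the next step gives (m, d) = (44, 44) again — its k=1 value — and the period has length 2.

[44; 2, 88]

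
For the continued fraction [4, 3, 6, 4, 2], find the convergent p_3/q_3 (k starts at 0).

Using pₖ = aₖpₖ₋₁ + pₖ₋₂, qₖ = aₖqₖ₋₁ + qₖ₋₂ (with p₋₁=1, p₋₂=0, q₋₁=0, q₋₂=1):
  k=0: a=4, p=4, q=1
  k=1: a=3, p=13, q=3
  k=2: a=6, p=82, q=19
  k=3: a=4, p=341, q=79

341/79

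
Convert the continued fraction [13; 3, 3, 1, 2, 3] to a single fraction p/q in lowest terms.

1610/121

Using pₖ = aₖpₖ₋₁ + pₖ₋₂ and qₖ = aₖqₖ₋₁ + qₖ₋₂:
  k=0: a=13, p=13, q=1
  k=1: a=3, p=40, q=3
  k=2: a=3, p=133, q=10
  k=3: a=1, p=173, q=13
  k=4: a=2, p=479, q=36
  k=5: a=3, p=1610, q=121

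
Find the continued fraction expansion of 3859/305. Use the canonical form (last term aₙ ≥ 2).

[12; 1, 1, 1, 7, 6, 2]

3859 = 12×305 + 199
305 = 1×199 + 106
199 = 1×106 + 93
106 = 1×93 + 13
93 = 7×13 + 2
13 = 6×2 + 1
2 = 2×1 + 0  (stop)
So 3859/305 = [12; 1, 1, 1, 7, 6, 2].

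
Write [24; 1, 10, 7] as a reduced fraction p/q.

1943/78

Using pₖ = aₖpₖ₋₁ + pₖ₋₂ and qₖ = aₖqₖ₋₁ + qₖ₋₂:
  k=0: a=24, p=24, q=1
  k=1: a=1, p=25, q=1
  k=2: a=10, p=274, q=11
  k=3: a=7, p=1943, q=78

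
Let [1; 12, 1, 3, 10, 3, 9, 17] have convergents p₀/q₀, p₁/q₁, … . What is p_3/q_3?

Using pₖ = aₖpₖ₋₁ + pₖ₋₂, qₖ = aₖqₖ₋₁ + qₖ₋₂ (with p₋₁=1, p₋₂=0, q₋₁=0, q₋₂=1):
  k=0: a=1, p=1, q=1
  k=1: a=12, p=13, q=12
  k=2: a=1, p=14, q=13
  k=3: a=3, p=55, q=51

55/51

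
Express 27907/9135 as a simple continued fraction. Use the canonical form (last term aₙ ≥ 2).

27907 = 3·9135 + 502
9135 = 18·502 + 99
502 = 5·99 + 7
99 = 14·7 + 1
7 = 7·1 + 0  (stop)
So 27907/9135 = [3; 18, 5, 14, 7].

[3; 18, 5, 14, 7]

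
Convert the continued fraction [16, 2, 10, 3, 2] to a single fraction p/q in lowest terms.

Using pₖ = aₖpₖ₋₁ + pₖ₋₂ and qₖ = aₖqₖ₋₁ + qₖ₋₂:
  k=0: a=16, p=16, q=1
  k=1: a=2, p=33, q=2
  k=2: a=10, p=346, q=21
  k=3: a=3, p=1071, q=65
  k=4: a=2, p=2488, q=151

2488/151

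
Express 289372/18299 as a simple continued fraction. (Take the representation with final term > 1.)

289372 = 15·18299 + 14887
18299 = 1·14887 + 3412
14887 = 4·3412 + 1239
3412 = 2·1239 + 934
1239 = 1·934 + 305
934 = 3·305 + 19
305 = 16·19 + 1
19 = 19·1 + 0  (stop)
So 289372/18299 = [15; 1, 4, 2, 1, 3, 16, 19].

[15; 1, 4, 2, 1, 3, 16, 19]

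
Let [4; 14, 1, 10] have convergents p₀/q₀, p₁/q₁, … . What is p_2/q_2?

Using pₖ = aₖpₖ₋₁ + pₖ₋₂, qₖ = aₖqₖ₋₁ + qₖ₋₂ (with p₋₁=1, p₋₂=0, q₋₁=0, q₋₂=1):
  k=0: a=4, p=4, q=1
  k=1: a=14, p=57, q=14
  k=2: a=1, p=61, q=15

61/15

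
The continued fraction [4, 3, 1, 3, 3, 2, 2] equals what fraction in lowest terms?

Using pₖ = aₖpₖ₋₁ + pₖ₋₂ and qₖ = aₖqₖ₋₁ + qₖ₋₂:
  k=0: a=4, p=4, q=1
  k=1: a=3, p=13, q=3
  k=2: a=1, p=17, q=4
  k=3: a=3, p=64, q=15
  k=4: a=3, p=209, q=49
  k=5: a=2, p=482, q=113
  k=6: a=2, p=1173, q=275

1173/275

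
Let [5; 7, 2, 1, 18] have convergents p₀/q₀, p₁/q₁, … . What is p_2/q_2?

Using pₖ = aₖpₖ₋₁ + pₖ₋₂, qₖ = aₖqₖ₋₁ + qₖ₋₂ (with p₋₁=1, p₋₂=0, q₋₁=0, q₋₂=1):
  k=0: a=5, p=5, q=1
  k=1: a=7, p=36, q=7
  k=2: a=2, p=77, q=15

77/15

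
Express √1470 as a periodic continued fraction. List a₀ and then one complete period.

[38; 2, 1, 14, 1, 2, 76]

a₀ = ⌊√1470⌋ = 38.
With m₀=0, d₀=1 and mₖ₊₁ = dₖaₖ − mₖ, dₖ₊₁ = (n − mₖ₊₁²)/dₖ, aₖ₊₁ = ⌊(a₀+mₖ₊₁)/dₖ₊₁⌋:
  k=1: m=38, d=26, a=2
  k=2: m=14, d=49, a=1
  k=3: m=35, d=5, a=14
  k=4: m=35, d=49, a=1
  k=5: m=14, d=26, a=2
  k=6: m=38, d=1, a=76
d=1 and a=2a₀=76 at k=6, so the next step gives (m, d) = (38, 26) again — its k=1 value — and the period has length 6.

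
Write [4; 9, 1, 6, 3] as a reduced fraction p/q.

890/217

Using pₖ = aₖpₖ₋₁ + pₖ₋₂ and qₖ = aₖqₖ₋₁ + qₖ₋₂:
  k=0: a=4, p=4, q=1
  k=1: a=9, p=37, q=9
  k=2: a=1, p=41, q=10
  k=3: a=6, p=283, q=69
  k=4: a=3, p=890, q=217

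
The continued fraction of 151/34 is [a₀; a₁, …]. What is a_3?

151 = 4·34 + 15   →  a_0 = 4
34 = 2·15 + 4   →  a_1 = 2
15 = 3·4 + 3   →  a_2 = 3
4 = 1·3 + 1   →  a_3 = 1

1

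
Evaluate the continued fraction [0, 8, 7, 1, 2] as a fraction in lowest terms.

23/187

Fold from the inside: start with 2/1.
  1 + 1/2 = 3/2
  7 + 2/3 = 23/3
  8 + 3/23 = 187/23
  0 + 23/187 = 23/187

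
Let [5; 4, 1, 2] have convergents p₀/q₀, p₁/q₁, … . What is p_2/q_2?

Using pₖ = aₖpₖ₋₁ + pₖ₋₂, qₖ = aₖqₖ₋₁ + qₖ₋₂ (with p₋₁=1, p₋₂=0, q₋₁=0, q₋₂=1):
  k=0: a=5, p=5, q=1
  k=1: a=4, p=21, q=4
  k=2: a=1, p=26, q=5

26/5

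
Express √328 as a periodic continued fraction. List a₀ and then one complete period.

a₀ = ⌊√328⌋ = 18.
With m₀=0, d₀=1 and mₖ₊₁ = dₖaₖ − mₖ, dₖ₊₁ = (n − mₖ₊₁²)/dₖ, aₖ₊₁ = ⌊(a₀+mₖ₊₁)/dₖ₊₁⌋:
  k=1: m=18, d=4, a=9
  k=2: m=18, d=1, a=36
d=1 and a=2a₀=36 at k=2, so the next step gives (m, d) = (18, 4) again — its k=1 value — and the period has length 2.

[18; 9, 36]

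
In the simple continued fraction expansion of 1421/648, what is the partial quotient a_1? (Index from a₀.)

1421 = 2·648 + 125   →  a_0 = 2
648 = 5·125 + 23   →  a_1 = 5

5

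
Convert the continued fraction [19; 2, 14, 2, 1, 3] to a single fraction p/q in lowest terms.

Using pₖ = aₖpₖ₋₁ + pₖ₋₂ and qₖ = aₖqₖ₋₁ + qₖ₋₂:
  k=0: a=19, p=19, q=1
  k=1: a=2, p=39, q=2
  k=2: a=14, p=565, q=29
  k=3: a=2, p=1169, q=60
  k=4: a=1, p=1734, q=89
  k=5: a=3, p=6371, q=327

6371/327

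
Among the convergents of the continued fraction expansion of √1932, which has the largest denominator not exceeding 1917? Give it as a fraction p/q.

84085/1913

√1932 = [43; 1, 20, 1, 86, …] (period length 4).
Convergents:
  p_0/q_0 = 43/1
  p_1/q_1 = 44/1
  p_2/q_2 = 923/21
  p_3/q_3 = 967/22
  p_4/q_4 = 84085/1913
  p_5/q_5 = 85052/1935
q_4 = 1913 ≤ 1917 < 1935 = q_5, so the answer is 84085/1913.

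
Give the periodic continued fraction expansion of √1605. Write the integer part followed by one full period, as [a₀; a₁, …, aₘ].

a₀ = ⌊√1605⌋ = 40.
With m₀=0, d₀=1 and mₖ₊₁ = dₖaₖ − mₖ, dₖ₊₁ = (n − mₖ₊₁²)/dₖ, aₖ₊₁ = ⌊(a₀+mₖ₊₁)/dₖ₊₁⌋:
  k=1: m=40, d=5, a=16
  k=2: m=40, d=1, a=80
d=1 and a=2a₀=80 at k=2, so the next step gives (m, d) = (40, 5) again — its k=1 value — and the period has length 2.

[40; 16, 80]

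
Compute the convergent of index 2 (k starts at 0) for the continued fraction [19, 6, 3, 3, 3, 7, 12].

364/19

Using pₖ = aₖpₖ₋₁ + pₖ₋₂, qₖ = aₖqₖ₋₁ + qₖ₋₂ (with p₋₁=1, p₋₂=0, q₋₁=0, q₋₂=1):
  k=0: a=19, p=19, q=1
  k=1: a=6, p=115, q=6
  k=2: a=3, p=364, q=19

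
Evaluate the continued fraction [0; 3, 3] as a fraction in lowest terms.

Fold from the inside: start with 3/1.
  3 + 1/3 = 10/3
  0 + 3/10 = 3/10

3/10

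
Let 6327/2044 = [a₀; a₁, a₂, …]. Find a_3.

13

6327 = 3·2044 + 195   →  a_0 = 3
2044 = 10·195 + 94   →  a_1 = 10
195 = 2·94 + 7   →  a_2 = 2
94 = 13·7 + 3   →  a_3 = 13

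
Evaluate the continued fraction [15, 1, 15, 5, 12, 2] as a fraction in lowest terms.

32785/2057

Using pₖ = aₖpₖ₋₁ + pₖ₋₂ and qₖ = aₖqₖ₋₁ + qₖ₋₂:
  k=0: a=15, p=15, q=1
  k=1: a=1, p=16, q=1
  k=2: a=15, p=255, q=16
  k=3: a=5, p=1291, q=81
  k=4: a=12, p=15747, q=988
  k=5: a=2, p=32785, q=2057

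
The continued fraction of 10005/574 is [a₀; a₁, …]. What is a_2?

10005 = 17·574 + 247   →  a_0 = 17
574 = 2·247 + 80   →  a_1 = 2
247 = 3·80 + 7   →  a_2 = 3

3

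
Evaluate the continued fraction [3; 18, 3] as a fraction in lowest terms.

Using pₖ = aₖpₖ₋₁ + pₖ₋₂ and qₖ = aₖqₖ₋₁ + qₖ₋₂:
  k=0: a=3, p=3, q=1
  k=1: a=18, p=55, q=18
  k=2: a=3, p=168, q=55

168/55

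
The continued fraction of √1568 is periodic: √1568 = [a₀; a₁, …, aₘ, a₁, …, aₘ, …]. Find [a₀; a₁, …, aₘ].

a₀ = ⌊√1568⌋ = 39.
With m₀=0, d₀=1 and mₖ₊₁ = dₖaₖ − mₖ, dₖ₊₁ = (n − mₖ₊₁²)/dₖ, aₖ₊₁ = ⌊(a₀+mₖ₊₁)/dₖ₊₁⌋:
  k=1: m=39, d=47, a=1
  k=2: m=8, d=32, a=1
  k=3: m=24, d=31, a=2
  k=4: m=38, d=4, a=19
  k=5: m=38, d=31, a=2
  k=6: m=24, d=32, a=1
  k=7: m=8, d=47, a=1
  k=8: m=39, d=1, a=78
d=1 and a=2a₀=78 at k=8, so the next step gives (m, d) = (39, 47) again — its k=1 value — and the period has length 8.

[39; 1, 1, 2, 19, 2, 1, 1, 78]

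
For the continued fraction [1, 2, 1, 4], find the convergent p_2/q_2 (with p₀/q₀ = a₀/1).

Using pₖ = aₖpₖ₋₁ + pₖ₋₂, qₖ = aₖqₖ₋₁ + qₖ₋₂ (with p₋₁=1, p₋₂=0, q₋₁=0, q₋₂=1):
  k=0: a=1, p=1, q=1
  k=1: a=2, p=3, q=2
  k=2: a=1, p=4, q=3

4/3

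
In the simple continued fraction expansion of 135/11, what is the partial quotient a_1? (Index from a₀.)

135 = 12·11 + 3   →  a_0 = 12
11 = 3·3 + 2   →  a_1 = 3

3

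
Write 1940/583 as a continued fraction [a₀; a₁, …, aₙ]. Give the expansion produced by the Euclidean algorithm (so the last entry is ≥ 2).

1940 = 3×583 + 191
583 = 3×191 + 10
191 = 19×10 + 1
10 = 10×1 + 0  (stop)
So 1940/583 = [3; 3, 19, 10].

[3; 3, 19, 10]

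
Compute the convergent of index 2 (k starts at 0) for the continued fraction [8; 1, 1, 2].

17/2

Using pₖ = aₖpₖ₋₁ + pₖ₋₂, qₖ = aₖqₖ₋₁ + qₖ₋₂ (with p₋₁=1, p₋₂=0, q₋₁=0, q₋₂=1):
  k=0: a=8, p=8, q=1
  k=1: a=1, p=9, q=1
  k=2: a=1, p=17, q=2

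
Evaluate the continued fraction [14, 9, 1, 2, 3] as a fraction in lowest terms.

Fold from the inside: start with 3/1.
  2 + 1/3 = 7/3
  1 + 3/7 = 10/7
  9 + 7/10 = 97/10
  14 + 10/97 = 1368/97

1368/97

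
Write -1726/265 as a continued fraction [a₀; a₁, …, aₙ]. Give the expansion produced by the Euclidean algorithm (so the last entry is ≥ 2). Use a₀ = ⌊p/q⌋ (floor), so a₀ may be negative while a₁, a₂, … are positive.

[-7; 2, 18, 2, 3]

-1726 = -7×265 + 129
265 = 2×129 + 7
129 = 18×7 + 3
7 = 2×3 + 1
3 = 3×1 + 0  (stop)
So -1726/265 = [-7; 2, 18, 2, 3].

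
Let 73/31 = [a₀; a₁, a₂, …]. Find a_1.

2

73 = 2·31 + 11   →  a_0 = 2
31 = 2·11 + 9   →  a_1 = 2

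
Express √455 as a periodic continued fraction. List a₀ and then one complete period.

[21; 3, 42]

a₀ = ⌊√455⌋ = 21.
With m₀=0, d₀=1 and mₖ₊₁ = dₖaₖ − mₖ, dₖ₊₁ = (n − mₖ₊₁²)/dₖ, aₖ₊₁ = ⌊(a₀+mₖ₊₁)/dₖ₊₁⌋:
  k=1: m=21, d=14, a=3
  k=2: m=21, d=1, a=42
d=1 and a=2a₀=42 at k=2, so the next step gives (m, d) = (21, 14) again — its k=1 value — and the period has length 2.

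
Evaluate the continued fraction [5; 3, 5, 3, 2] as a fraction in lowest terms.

627/118

Fold from the inside: start with 2/1.
  3 + 1/2 = 7/2
  5 + 2/7 = 37/7
  3 + 7/37 = 118/37
  5 + 37/118 = 627/118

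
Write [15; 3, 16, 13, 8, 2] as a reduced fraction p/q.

168255/10978

Using pₖ = aₖpₖ₋₁ + pₖ₋₂ and qₖ = aₖqₖ₋₁ + qₖ₋₂:
  k=0: a=15, p=15, q=1
  k=1: a=3, p=46, q=3
  k=2: a=16, p=751, q=49
  k=3: a=13, p=9809, q=640
  k=4: a=8, p=79223, q=5169
  k=5: a=2, p=168255, q=10978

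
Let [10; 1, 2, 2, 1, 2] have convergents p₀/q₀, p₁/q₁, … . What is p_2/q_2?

Using pₖ = aₖpₖ₋₁ + pₖ₋₂, qₖ = aₖqₖ₋₁ + qₖ₋₂ (with p₋₁=1, p₋₂=0, q₋₁=0, q₋₂=1):
  k=0: a=10, p=10, q=1
  k=1: a=1, p=11, q=1
  k=2: a=2, p=32, q=3

32/3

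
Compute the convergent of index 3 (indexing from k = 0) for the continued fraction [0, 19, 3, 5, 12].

16/309

Using pₖ = aₖpₖ₋₁ + pₖ₋₂, qₖ = aₖqₖ₋₁ + qₖ₋₂ (with p₋₁=1, p₋₂=0, q₋₁=0, q₋₂=1):
  k=0: a=0, p=0, q=1
  k=1: a=19, p=1, q=19
  k=2: a=3, p=3, q=58
  k=3: a=5, p=16, q=309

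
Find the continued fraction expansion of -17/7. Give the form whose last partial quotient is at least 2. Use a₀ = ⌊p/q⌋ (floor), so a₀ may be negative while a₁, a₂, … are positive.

[-3; 1, 1, 3]

-17 = -3·7 + 4
7 = 1·4 + 3
4 = 1·3 + 1
3 = 3·1 + 0  (stop)
So -17/7 = [-3; 1, 1, 3].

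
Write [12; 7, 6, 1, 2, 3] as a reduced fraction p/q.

5815/479

Using pₖ = aₖpₖ₋₁ + pₖ₋₂ and qₖ = aₖqₖ₋₁ + qₖ₋₂:
  k=0: a=12, p=12, q=1
  k=1: a=7, p=85, q=7
  k=2: a=6, p=522, q=43
  k=3: a=1, p=607, q=50
  k=4: a=2, p=1736, q=143
  k=5: a=3, p=5815, q=479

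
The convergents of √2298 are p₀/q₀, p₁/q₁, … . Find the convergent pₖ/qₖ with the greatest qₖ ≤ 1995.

√2298 = [47; 1, 14, 1, 94, …] (period length 4).
Convergents:
  p_0/q_0 = 47/1
  p_1/q_1 = 48/1
  p_2/q_2 = 719/15
  p_3/q_3 = 767/16
  p_4/q_4 = 72817/1519
  p_5/q_5 = 73584/1535
  p_6/q_6 = 1102993/23009
q_5 = 1535 ≤ 1995 < 23009 = q_6, so the answer is 73584/1535.

73584/1535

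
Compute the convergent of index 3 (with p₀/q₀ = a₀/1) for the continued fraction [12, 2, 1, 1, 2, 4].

62/5

Using pₖ = aₖpₖ₋₁ + pₖ₋₂, qₖ = aₖqₖ₋₁ + qₖ₋₂ (with p₋₁=1, p₋₂=0, q₋₁=0, q₋₂=1):
  k=0: a=12, p=12, q=1
  k=1: a=2, p=25, q=2
  k=2: a=1, p=37, q=3
  k=3: a=1, p=62, q=5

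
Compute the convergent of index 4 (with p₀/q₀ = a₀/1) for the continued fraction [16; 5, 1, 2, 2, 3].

647/40

Using pₖ = aₖpₖ₋₁ + pₖ₋₂, qₖ = aₖqₖ₋₁ + qₖ₋₂ (with p₋₁=1, p₋₂=0, q₋₁=0, q₋₂=1):
  k=0: a=16, p=16, q=1
  k=1: a=5, p=81, q=5
  k=2: a=1, p=97, q=6
  k=3: a=2, p=275, q=17
  k=4: a=2, p=647, q=40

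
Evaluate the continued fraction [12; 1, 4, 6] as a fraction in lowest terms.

397/31

Using pₖ = aₖpₖ₋₁ + pₖ₋₂ and qₖ = aₖqₖ₋₁ + qₖ₋₂:
  k=0: a=12, p=12, q=1
  k=1: a=1, p=13, q=1
  k=2: a=4, p=64, q=5
  k=3: a=6, p=397, q=31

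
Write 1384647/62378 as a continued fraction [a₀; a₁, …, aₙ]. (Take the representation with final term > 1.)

[22; 5, 17, 18, 13, 3]

1384647 = 22*62378 + 12331
62378 = 5*12331 + 723
12331 = 17*723 + 40
723 = 18*40 + 3
40 = 13*3 + 1
3 = 3*1 + 0  (stop)
So 1384647/62378 = [22; 5, 17, 18, 13, 3].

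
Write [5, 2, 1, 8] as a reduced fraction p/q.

139/26

Using pₖ = aₖpₖ₋₁ + pₖ₋₂ and qₖ = aₖqₖ₋₁ + qₖ₋₂:
  k=0: a=5, p=5, q=1
  k=1: a=2, p=11, q=2
  k=2: a=1, p=16, q=3
  k=3: a=8, p=139, q=26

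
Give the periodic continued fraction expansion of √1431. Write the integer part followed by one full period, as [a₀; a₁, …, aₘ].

a₀ = ⌊√1431⌋ = 37.
With m₀=0, d₀=1 and mₖ₊₁ = dₖaₖ − mₖ, dₖ₊₁ = (n − mₖ₊₁²)/dₖ, aₖ₊₁ = ⌊(a₀+mₖ₊₁)/dₖ₊₁⌋:
  k=1: m=37, d=62, a=1
  k=2: m=25, d=13, a=4
  k=3: m=27, d=54, a=1
  k=4: m=27, d=13, a=4
  k=5: m=25, d=62, a=1
  k=6: m=37, d=1, a=74
d=1 and a=2a₀=74 at k=6, so the next step gives (m, d) = (37, 62) again — its k=1 value — and the period has length 6.

[37; 1, 4, 1, 4, 1, 74]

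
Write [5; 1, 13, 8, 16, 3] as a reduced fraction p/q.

33079/5579

Using pₖ = aₖpₖ₋₁ + pₖ₋₂ and qₖ = aₖqₖ₋₁ + qₖ₋₂:
  k=0: a=5, p=5, q=1
  k=1: a=1, p=6, q=1
  k=2: a=13, p=83, q=14
  k=3: a=8, p=670, q=113
  k=4: a=16, p=10803, q=1822
  k=5: a=3, p=33079, q=5579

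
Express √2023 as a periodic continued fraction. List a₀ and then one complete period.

a₀ = ⌊√2023⌋ = 44.
With m₀=0, d₀=1 and mₖ₊₁ = dₖaₖ − mₖ, dₖ₊₁ = (n − mₖ₊₁²)/dₖ, aₖ₊₁ = ⌊(a₀+mₖ₊₁)/dₖ₊₁⌋:
  k=1: m=44, d=87, a=1
  k=2: m=43, d=2, a=43
  k=3: m=43, d=87, a=1
  k=4: m=44, d=1, a=88
d=1 and a=2a₀=88 at k=4, so the next step gives (m, d) = (44, 87) again — its k=1 value — and the period has length 4.

[44; 1, 43, 1, 88]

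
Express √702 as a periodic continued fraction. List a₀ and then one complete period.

[26; 2, 52]

a₀ = ⌊√702⌋ = 26.
With m₀=0, d₀=1 and mₖ₊₁ = dₖaₖ − mₖ, dₖ₊₁ = (n − mₖ₊₁²)/dₖ, aₖ₊₁ = ⌊(a₀+mₖ₊₁)/dₖ₊₁⌋:
  k=1: m=26, d=26, a=2
  k=2: m=26, d=1, a=52
d=1 and a=2a₀=52 at k=2, so the next step gives (m, d) = (26, 26) again — its k=1 value — and the period has length 2.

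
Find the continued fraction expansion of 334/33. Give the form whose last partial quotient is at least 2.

334 = 10*33 + 4
33 = 8*4 + 1
4 = 4*1 + 0  (stop)
So 334/33 = [10; 8, 4].

[10; 8, 4]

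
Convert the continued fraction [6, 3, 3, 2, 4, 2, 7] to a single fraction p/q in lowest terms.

10660/1691

Fold from the inside: start with 7/1.
  2 + 1/7 = 15/7
  4 + 7/15 = 67/15
  2 + 15/67 = 149/67
  3 + 67/149 = 514/149
  3 + 149/514 = 1691/514
  6 + 514/1691 = 10660/1691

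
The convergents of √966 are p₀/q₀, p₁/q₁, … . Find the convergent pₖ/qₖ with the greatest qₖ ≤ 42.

777/25

√966 = [31; 12, 2, 2, 2, 12, 62, …] (period length 6).
Convergents:
  p_0/q_0 = 31/1
  p_1/q_1 = 373/12
  p_2/q_2 = 777/25
  p_3/q_3 = 1927/62
q_2 = 25 ≤ 42 < 62 = q_3, so the answer is 777/25.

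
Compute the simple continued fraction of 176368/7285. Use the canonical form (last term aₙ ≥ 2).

176368 = 24×7285 + 1528
7285 = 4×1528 + 1173
1528 = 1×1173 + 355
1173 = 3×355 + 108
355 = 3×108 + 31
108 = 3×31 + 15
31 = 2×15 + 1
15 = 15×1 + 0  (stop)
So 176368/7285 = [24; 4, 1, 3, 3, 3, 2, 15].

[24; 4, 1, 3, 3, 3, 2, 15]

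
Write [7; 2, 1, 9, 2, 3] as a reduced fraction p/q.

1557/212

Fold from the inside: start with 3/1.
  2 + 1/3 = 7/3
  9 + 3/7 = 66/7
  1 + 7/66 = 73/66
  2 + 66/73 = 212/73
  7 + 73/212 = 1557/212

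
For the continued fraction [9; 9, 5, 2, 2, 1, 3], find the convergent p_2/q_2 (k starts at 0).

419/46

Using pₖ = aₖpₖ₋₁ + pₖ₋₂, qₖ = aₖqₖ₋₁ + qₖ₋₂ (with p₋₁=1, p₋₂=0, q₋₁=0, q₋₂=1):
  k=0: a=9, p=9, q=1
  k=1: a=9, p=82, q=9
  k=2: a=5, p=419, q=46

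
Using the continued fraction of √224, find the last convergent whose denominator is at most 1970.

13455/899

√224 = [14; 1, 28, …] (period length 2).
Convergents:
  p_0/q_0 = 14/1
  p_1/q_1 = 15/1
  p_2/q_2 = 434/29
  p_3/q_3 = 449/30
  p_4/q_4 = 13006/869
  p_5/q_5 = 13455/899
  p_6/q_6 = 389746/26041
q_5 = 899 ≤ 1970 < 26041 = q_6, so the answer is 13455/899.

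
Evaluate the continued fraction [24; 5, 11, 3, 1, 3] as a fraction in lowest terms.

20809/860

Using pₖ = aₖpₖ₋₁ + pₖ₋₂ and qₖ = aₖqₖ₋₁ + qₖ₋₂:
  k=0: a=24, p=24, q=1
  k=1: a=5, p=121, q=5
  k=2: a=11, p=1355, q=56
  k=3: a=3, p=4186, q=173
  k=4: a=1, p=5541, q=229
  k=5: a=3, p=20809, q=860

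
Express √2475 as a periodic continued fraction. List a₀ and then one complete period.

[49; 1, 2, 1, 98]

a₀ = ⌊√2475⌋ = 49.
With m₀=0, d₀=1 and mₖ₊₁ = dₖaₖ − mₖ, dₖ₊₁ = (n − mₖ₊₁²)/dₖ, aₖ₊₁ = ⌊(a₀+mₖ₊₁)/dₖ₊₁⌋:
  k=1: m=49, d=74, a=1
  k=2: m=25, d=25, a=2
  k=3: m=25, d=74, a=1
  k=4: m=49, d=1, a=98
d=1 and a=2a₀=98 at k=4, so the next step gives (m, d) = (49, 74) again — its k=1 value — and the period has length 4.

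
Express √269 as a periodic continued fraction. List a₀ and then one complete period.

a₀ = ⌊√269⌋ = 16.

[16; 2, 2, 32]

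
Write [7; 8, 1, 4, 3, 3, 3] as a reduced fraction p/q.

10969/1542

Using pₖ = aₖpₖ₋₁ + pₖ₋₂ and qₖ = aₖqₖ₋₁ + qₖ₋₂:
  k=0: a=7, p=7, q=1
  k=1: a=8, p=57, q=8
  k=2: a=1, p=64, q=9
  k=3: a=4, p=313, q=44
  k=4: a=3, p=1003, q=141
  k=5: a=3, p=3322, q=467
  k=6: a=3, p=10969, q=1542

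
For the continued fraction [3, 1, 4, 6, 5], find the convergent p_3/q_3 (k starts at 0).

Using pₖ = aₖpₖ₋₁ + pₖ₋₂, qₖ = aₖqₖ₋₁ + qₖ₋₂ (with p₋₁=1, p₋₂=0, q₋₁=0, q₋₂=1):
  k=0: a=3, p=3, q=1
  k=1: a=1, p=4, q=1
  k=2: a=4, p=19, q=5
  k=3: a=6, p=118, q=31

118/31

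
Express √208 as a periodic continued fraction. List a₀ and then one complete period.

[14; 2, 2, 1, 2, 2, 28]

a₀ = ⌊√208⌋ = 14.
With m₀=0, d₀=1 and mₖ₊₁ = dₖaₖ − mₖ, dₖ₊₁ = (n − mₖ₊₁²)/dₖ, aₖ₊₁ = ⌊(a₀+mₖ₊₁)/dₖ₊₁⌋:
  k=1: m=14, d=12, a=2
  k=2: m=10, d=9, a=2
  k=3: m=8, d=16, a=1
  k=4: m=8, d=9, a=2
  k=5: m=10, d=12, a=2
  k=6: m=14, d=1, a=28
d=1 and a=2a₀=28 at k=6, so the next step gives (m, d) = (14, 12) again — its k=1 value — and the period has length 6.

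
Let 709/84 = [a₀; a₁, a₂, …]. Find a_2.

709 = 8·84 + 37   →  a_0 = 8
84 = 2·37 + 10   →  a_1 = 2
37 = 3·10 + 7   →  a_2 = 3

3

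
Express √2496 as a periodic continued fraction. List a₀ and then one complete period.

[49; 1, 23, 1, 98]

a₀ = ⌊√2496⌋ = 49.
With m₀=0, d₀=1 and mₖ₊₁ = dₖaₖ − mₖ, dₖ₊₁ = (n − mₖ₊₁²)/dₖ, aₖ₊₁ = ⌊(a₀+mₖ₊₁)/dₖ₊₁⌋:
  k=1: m=49, d=95, a=1
  k=2: m=46, d=4, a=23
  k=3: m=46, d=95, a=1
  k=4: m=49, d=1, a=98
d=1 and a=2a₀=98 at k=4, so the next step gives (m, d) = (49, 95) again — its k=1 value — and the period has length 4.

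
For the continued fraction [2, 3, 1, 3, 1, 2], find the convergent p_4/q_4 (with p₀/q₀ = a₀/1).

Using pₖ = aₖpₖ₋₁ + pₖ₋₂, qₖ = aₖqₖ₋₁ + qₖ₋₂ (with p₋₁=1, p₋₂=0, q₋₁=0, q₋₂=1):
  k=0: a=2, p=2, q=1
  k=1: a=3, p=7, q=3
  k=2: a=1, p=9, q=4
  k=3: a=3, p=34, q=15
  k=4: a=1, p=43, q=19

43/19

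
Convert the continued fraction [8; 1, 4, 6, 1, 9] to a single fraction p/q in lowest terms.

3126/355

Fold from the inside: start with 9/1.
  1 + 1/9 = 10/9
  6 + 9/10 = 69/10
  4 + 10/69 = 286/69
  1 + 69/286 = 355/286
  8 + 286/355 = 3126/355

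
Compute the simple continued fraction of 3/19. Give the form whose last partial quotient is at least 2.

[0; 6, 3]

3 = 0×19 + 3
19 = 6×3 + 1
3 = 3×1 + 0  (stop)
So 3/19 = [0; 6, 3].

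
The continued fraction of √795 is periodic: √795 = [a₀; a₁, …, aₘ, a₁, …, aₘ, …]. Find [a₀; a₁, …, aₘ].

a₀ = ⌊√795⌋ = 28.
With m₀=0, d₀=1 and mₖ₊₁ = dₖaₖ − mₖ, dₖ₊₁ = (n − mₖ₊₁²)/dₖ, aₖ₊₁ = ⌊(a₀+mₖ₊₁)/dₖ₊₁⌋:
  k=1: m=28, d=11, a=5
  k=2: m=27, d=6, a=9
  k=3: m=27, d=11, a=5
  k=4: m=28, d=1, a=56
d=1 and a=2a₀=56 at k=4, so the next step gives (m, d) = (28, 11) again — its k=1 value — and the period has length 4.

[28; 5, 9, 5, 56]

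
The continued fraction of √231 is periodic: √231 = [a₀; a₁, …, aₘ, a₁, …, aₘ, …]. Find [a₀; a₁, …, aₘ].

[15; 5, 30]

a₀ = ⌊√231⌋ = 15.
With m₀=0, d₀=1 and mₖ₊₁ = dₖaₖ − mₖ, dₖ₊₁ = (n − mₖ₊₁²)/dₖ, aₖ₊₁ = ⌊(a₀+mₖ₊₁)/dₖ₊₁⌋:
  k=1: m=15, d=6, a=5
  k=2: m=15, d=1, a=30
d=1 and a=2a₀=30 at k=2, so the next step gives (m, d) = (15, 6) again — its k=1 value — and the period has length 2.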